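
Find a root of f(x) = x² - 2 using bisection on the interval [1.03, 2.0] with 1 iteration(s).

f(x) = x² - 2
Initial interval: [1.03, 2.0]

Iteration 1:
  c_1 = (1.030000 + 2.000000)/2 = 1.515000
  f(c_1) = f(1.515000) = 0.295225
  f(a) × f(c) < 0, new interval: [1.030000, 1.515000]

After 1 iteration(s), the approximation is c_1 = 1.515000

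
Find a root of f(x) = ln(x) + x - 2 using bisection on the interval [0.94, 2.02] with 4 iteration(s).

f(x) = ln(x) + x - 2
Initial interval: [0.94, 2.02]

Iteration 1:
  c_1 = (0.940000 + 2.020000)/2 = 1.480000
  f(c_1) = f(1.480000) = -0.127958
  f(a) × f(c) ≥ 0, new interval: [1.480000, 2.020000]
Iteration 2:
  c_2 = (1.480000 + 2.020000)/2 = 1.750000
  f(c_2) = f(1.750000) = 0.309616
  f(a) × f(c) < 0, new interval: [1.480000, 1.750000]
Iteration 3:
  c_3 = (1.480000 + 1.750000)/2 = 1.615000
  f(c_3) = f(1.615000) = 0.094335
  f(a) × f(c) < 0, new interval: [1.480000, 1.615000]
Iteration 4:
  c_4 = (1.480000 + 1.615000)/2 = 1.547500
  f(c_4) = f(1.547500) = -0.015859
  f(a) × f(c) ≥ 0, new interval: [1.547500, 1.615000]

After 4 iteration(s), the approximation is c_4 = 1.547500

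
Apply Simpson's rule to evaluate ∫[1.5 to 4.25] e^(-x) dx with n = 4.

f(x) = e^(-x)
a = 1.5, b = 4.25, n = 4
h = (b - a)/n = 0.687500

Simpson's rule: (h/3)[f(x₀) + 4f(x₁) + 2f(x₂) + ... + f(xₙ)]

x_0 = 1.5000, f(x_0) = 0.223130, coefficient = 1
x_1 = 2.1875, f(x_1) = 0.112197, coefficient = 4
x_2 = 2.8750, f(x_2) = 0.056416, coefficient = 2
x_3 = 3.5625, f(x_3) = 0.028368, coefficient = 4
x_4 = 4.2500, f(x_4) = 0.014264, coefficient = 1

I ≈ (0.687500/3) × 0.912486 = 0.209111
Exact value: 0.208866
Error: 0.000245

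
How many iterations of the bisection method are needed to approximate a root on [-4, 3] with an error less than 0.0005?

We need (b-a)/2^n ≤ 0.0005
(3 - (-4))/2^n ≤ 0.0005
7/2^n ≤ 0.0005
2^n ≥ 14000
n ≥ log₂(14000) = 13.77
n ≥ 14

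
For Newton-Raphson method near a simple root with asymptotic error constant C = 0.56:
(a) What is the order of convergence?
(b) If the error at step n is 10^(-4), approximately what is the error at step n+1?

(a) Newton-Raphson has quadratic (order 2) convergence near simple roots.
    This means |e_{n+1}| ≈ C|e_n|².

(b) With |e_n| = 10^(-4) and C = 0.56:
    |e_{n+1}| ≈ 0.56 × (10^(-4))² = 0.56 × 10^(-8)

(a) 2 (quadratic); (b) |e_{n+1}| ≈ 5.600e-09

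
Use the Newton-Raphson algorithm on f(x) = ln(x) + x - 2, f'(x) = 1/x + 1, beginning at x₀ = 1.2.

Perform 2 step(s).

f(x) = ln(x) + x - 2
f'(x) = 1/x + 1
x₀ = 1.2

Newton-Raphson formula: x_{n+1} = x_n - f(x_n)/f'(x_n)

Iteration 1:
  f(1.200000) = -0.617678
  f'(1.200000) = 1.833333
  x_1 = 1.200000 - (-0.617678)/1.833333 = 1.536916
Iteration 2:
  f(1.536916) = -0.033307
  f'(1.536916) = 1.650654
  x_2 = 1.536916 - (-0.033307)/1.650654 = 1.557094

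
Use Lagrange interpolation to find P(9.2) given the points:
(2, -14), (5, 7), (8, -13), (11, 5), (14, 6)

Lagrange interpolation formula:
P(x) = Σ yᵢ × Lᵢ(x)
where Lᵢ(x) = Π_{j≠i} (x - xⱼ)/(xᵢ - xⱼ)

L_0(9.2) = (9.2 - 5)/(2 - 5) × (9.2 - 8)/(2 - 8) × (9.2 - 11)/(2 - 11) × (9.2 - 14)/(2 - 14) = 0.022400
L_1(9.2) = (9.2 - 2)/(5 - 2) × (9.2 - 8)/(5 - 8) × (9.2 - 11)/(5 - 11) × (9.2 - 14)/(5 - 14) = -0.153600
L_2(9.2) = (9.2 - 2)/(8 - 2) × (9.2 - 5)/(8 - 5) × (9.2 - 11)/(8 - 11) × (9.2 - 14)/(8 - 14) = 0.806400
L_3(9.2) = (9.2 - 2)/(11 - 2) × (9.2 - 5)/(11 - 5) × (9.2 - 8)/(11 - 8) × (9.2 - 14)/(11 - 14) = 0.358400
L_4(9.2) = (9.2 - 2)/(14 - 2) × (9.2 - 5)/(14 - 5) × (9.2 - 8)/(14 - 8) × (9.2 - 11)/(14 - 11) = -0.033600

P(9.2) = (-14)×L_0(9.2) + 7×L_1(9.2) + (-13)×L_2(9.2) + 5×L_3(9.2) + 6×L_4(9.2)
P(9.2) = -10.281600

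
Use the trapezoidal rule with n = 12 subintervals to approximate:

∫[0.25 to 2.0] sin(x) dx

f(x) = sin(x)
a = 0.25, b = 2.0, n = 12
h = (b - a)/n = 0.145833

Trapezoidal rule: (h/2)[f(x₀) + 2f(x₁) + 2f(x₂) + ... + f(xₙ)]

x_0 = 0.2500, f(x_0) = 0.247404, coefficient = 1
x_1 = 0.3958, f(x_1) = 0.385577, coefficient = 2
x_2 = 0.5417, f(x_2) = 0.515565, coefficient = 2
x_3 = 0.6875, f(x_3) = 0.634607, coefficient = 2
x_4 = 0.8333, f(x_4) = 0.740177, coefficient = 2
x_5 = 0.9792, f(x_5) = 0.830033, coefficient = 2
x_6 = 1.1250, f(x_6) = 0.902268, coefficient = 2
x_7 = 1.2708, f(x_7) = 0.955347, coefficient = 2
x_8 = 1.4167, f(x_8) = 0.988146, coefficient = 2
x_9 = 1.5625, f(x_9) = 0.999966, coefficient = 2
x_10 = 1.7083, f(x_10) = 0.990557, coefficient = 2
x_11 = 1.8542, f(x_11) = 0.960119, coefficient = 2
x_12 = 2.0000, f(x_12) = 0.909297, coefficient = 1

I ≈ (0.145833/2) × 18.961422 = 1.382604
Exact value: 1.385059
Error: 0.002456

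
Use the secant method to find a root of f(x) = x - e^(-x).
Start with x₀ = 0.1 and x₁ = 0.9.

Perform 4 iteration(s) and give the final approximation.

f(x) = x - e^(-x)
x₀ = 0.1, x₁ = 0.9

Secant formula: x_{n+1} = x_n - f(x_n)(x_n - x_{n-1})/(f(x_n) - f(x_{n-1}))

Iteration 1:
  f(0.100000) = -0.804837
  f(0.900000) = 0.493430
  x_2 = 0.900000 - 0.493430×(0.900000 - 0.100000)/(0.493430 - (-0.804837))
       = 0.595945
Iteration 2:
  f(0.900000) = 0.493430
  f(0.595945) = 0.044904
  x_3 = 0.595945 - 0.044904×(0.595945 - 0.900000)/(0.044904 - 0.493430)
       = 0.565505
Iteration 3:
  f(0.595945) = 0.044904
  f(0.565505) = -0.002568
  x_4 = 0.565505 - (-0.002568)×(0.565505 - 0.595945)/(-0.002568 - 0.044904)
       = 0.567152
Iteration 4:
  f(0.565505) = -0.002568
  f(0.567152) = 0.000013
  x_5 = 0.567152 - 0.000013×(0.567152 - 0.565505)/(0.000013 - (-0.002568))
       = 0.567143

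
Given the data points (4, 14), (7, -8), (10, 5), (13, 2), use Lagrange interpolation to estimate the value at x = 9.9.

Lagrange interpolation formula:
P(x) = Σ yᵢ × Lᵢ(x)
where Lᵢ(x) = Π_{j≠i} (x - xⱼ)/(xᵢ - xⱼ)

L_0(9.9) = (9.9 - 7)/(4 - 7) × (9.9 - 10)/(4 - 10) × (9.9 - 13)/(4 - 13) = -0.005549
L_1(9.9) = (9.9 - 4)/(7 - 4) × (9.9 - 10)/(7 - 10) × (9.9 - 13)/(7 - 13) = 0.033870
L_2(9.9) = (9.9 - 4)/(10 - 4) × (9.9 - 7)/(10 - 7) × (9.9 - 13)/(10 - 13) = 0.982241
L_3(9.9) = (9.9 - 4)/(13 - 4) × (9.9 - 7)/(13 - 7) × (9.9 - 10)/(13 - 10) = -0.010562

P(9.9) = 14×L_0(9.9) + (-8)×L_1(9.9) + 5×L_2(9.9) + 2×L_3(9.9)
P(9.9) = 4.541426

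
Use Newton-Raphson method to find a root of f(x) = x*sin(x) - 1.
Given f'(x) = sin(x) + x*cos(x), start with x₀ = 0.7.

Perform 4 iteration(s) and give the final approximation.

f(x) = x*sin(x) - 1
f'(x) = sin(x) + x*cos(x)
x₀ = 0.7

Newton-Raphson formula: x_{n+1} = x_n - f(x_n)/f'(x_n)

Iteration 1:
  f(0.700000) = -0.549048
  f'(0.700000) = 1.179607
  x_1 = 0.700000 - (-0.549048)/1.179607 = 1.165450
Iteration 2:
  f(1.165450) = 0.071008
  f'(1.165450) = 1.378546
  x_2 = 1.165450 - 0.071008/1.378546 = 1.113940
Iteration 3:
  f(1.113940) = -0.000301
  f'(1.113940) = 1.388835
  x_3 = 1.113940 - (-0.000301)/1.388835 = 1.114157
Iteration 4:
  f(1.114157) = 0.000000
  f'(1.114157) = 1.388809
  x_4 = 1.114157 - 0.000000/1.388809 = 1.114157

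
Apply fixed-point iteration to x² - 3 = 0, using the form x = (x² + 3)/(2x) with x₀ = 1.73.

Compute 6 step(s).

Equation: x² - 3 = 0
Fixed-point form: x = (x² + 3)/(2x)
x₀ = 1.73

x_1 = g(1.730000) = 1.732052
x_2 = g(1.732052) = 1.732051
x_3 = g(1.732051) = 1.732051
x_4 = g(1.732051) = 1.732051
x_5 = g(1.732051) = 1.732051
x_6 = g(1.732051) = 1.732051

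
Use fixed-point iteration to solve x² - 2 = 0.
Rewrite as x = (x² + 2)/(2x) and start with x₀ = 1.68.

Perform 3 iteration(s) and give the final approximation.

Equation: x² - 2 = 0
Fixed-point form: x = (x² + 2)/(2x)
x₀ = 1.68

x_1 = g(1.680000) = 1.435238
x_2 = g(1.435238) = 1.414368
x_3 = g(1.414368) = 1.414214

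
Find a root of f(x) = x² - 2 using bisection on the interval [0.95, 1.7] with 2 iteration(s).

f(x) = x² - 2
Initial interval: [0.95, 1.7]

Iteration 1:
  c_1 = (0.950000 + 1.700000)/2 = 1.325000
  f(c_1) = f(1.325000) = -0.244375
  f(a) × f(c) ≥ 0, new interval: [1.325000, 1.700000]
Iteration 2:
  c_2 = (1.325000 + 1.700000)/2 = 1.512500
  f(c_2) = f(1.512500) = 0.287656
  f(a) × f(c) < 0, new interval: [1.325000, 1.512500]

After 2 iteration(s), the approximation is c_2 = 1.512500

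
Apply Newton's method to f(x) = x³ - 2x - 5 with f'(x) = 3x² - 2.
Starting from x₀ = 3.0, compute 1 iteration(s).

f(x) = x³ - 2x - 5
f'(x) = 3x² - 2
x₀ = 3.0

Newton-Raphson formula: x_{n+1} = x_n - f(x_n)/f'(x_n)

Iteration 1:
  f(3.000000) = 16.000000
  f'(3.000000) = 25.000000
  x_1 = 3.000000 - 16.000000/25.000000 = 2.360000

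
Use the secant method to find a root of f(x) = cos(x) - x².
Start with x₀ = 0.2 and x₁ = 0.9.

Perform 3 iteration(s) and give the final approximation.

f(x) = cos(x) - x²
x₀ = 0.2, x₁ = 0.9

Secant formula: x_{n+1} = x_n - f(x_n)(x_n - x_{n-1})/(f(x_n) - f(x_{n-1}))

Iteration 1:
  f(0.200000) = 0.940067
  f(0.900000) = -0.188390
  x_2 = 0.900000 - (-0.188390)×(0.900000 - 0.200000)/(-0.188390 - 0.940067)
       = 0.783139
Iteration 2:
  f(0.900000) = -0.188390
  f(0.783139) = 0.095397
  x_3 = 0.783139 - 0.095397×(0.783139 - 0.900000)/(0.095397 - (-0.188390))
       = 0.822422
Iteration 3:
  f(0.783139) = 0.095397
  f(0.822422) = 0.004070
  x_4 = 0.822422 - 0.004070×(0.822422 - 0.783139)/(0.004070 - 0.095397)
       = 0.824173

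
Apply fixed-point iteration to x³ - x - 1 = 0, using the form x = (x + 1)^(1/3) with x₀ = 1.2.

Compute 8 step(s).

Equation: x³ - x - 1 = 0
Fixed-point form: x = (x + 1)^(1/3)
x₀ = 1.2

x_1 = g(1.200000) = 1.300591
x_2 = g(1.300591) = 1.320119
x_3 = g(1.320119) = 1.323844
x_4 = g(1.323844) = 1.324552
x_5 = g(1.324552) = 1.324686
x_6 = g(1.324686) = 1.324712
x_7 = g(1.324712) = 1.324717
x_8 = g(1.324717) = 1.324718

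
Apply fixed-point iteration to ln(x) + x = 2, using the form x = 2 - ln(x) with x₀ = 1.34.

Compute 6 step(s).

Equation: ln(x) + x = 2
Fixed-point form: x = 2 - ln(x)
x₀ = 1.34

x_1 = g(1.340000) = 1.707330
x_2 = g(1.707330) = 1.465069
x_3 = g(1.465069) = 1.618098
x_4 = g(1.618098) = 1.518749
x_5 = g(1.518749) = 1.582113
x_6 = g(1.582113) = 1.541239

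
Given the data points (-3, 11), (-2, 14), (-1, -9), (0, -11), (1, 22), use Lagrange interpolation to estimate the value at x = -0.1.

Lagrange interpolation formula:
P(x) = Σ yᵢ × Lᵢ(x)
where Lᵢ(x) = Π_{j≠i} (x - xⱼ)/(xᵢ - xⱼ)

L_0(-0.1) = (-0.1 - (-2))/(-3 - (-2)) × (-0.1 - (-1))/(-3 - (-1)) × (-0.1 - 0)/(-3 - 0) × (-0.1 - 1)/(-3 - 1) = 0.007838
L_1(-0.1) = (-0.1 - (-3))/(-2 - (-3)) × (-0.1 - (-1))/(-2 - (-1)) × (-0.1 - 0)/(-2 - 0) × (-0.1 - 1)/(-2 - 1) = -0.047850
L_2(-0.1) = (-0.1 - (-3))/(-1 - (-3)) × (-0.1 - (-2))/(-1 - (-2)) × (-0.1 - 0)/(-1 - 0) × (-0.1 - 1)/(-1 - 1) = 0.151525
L_3(-0.1) = (-0.1 - (-3))/(0 - (-3)) × (-0.1 - (-2))/(0 - (-2)) × (-0.1 - (-1))/(0 - (-1)) × (-0.1 - 1)/(0 - 1) = 0.909150
L_4(-0.1) = (-0.1 - (-3))/(1 - (-3)) × (-0.1 - (-2))/(1 - (-2)) × (-0.1 - (-1))/(1 - (-1)) × (-0.1 - 0)/(1 - 0) = -0.020663

P(-0.1) = 11×L_0(-0.1) + 14×L_1(-0.1) + (-9)×L_2(-0.1) + (-11)×L_3(-0.1) + 22×L_4(-0.1)
P(-0.1) = -12.402638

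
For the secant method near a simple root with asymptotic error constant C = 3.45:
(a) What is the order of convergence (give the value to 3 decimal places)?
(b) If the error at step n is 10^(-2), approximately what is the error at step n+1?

(a) Secant method has superlinear convergence with order φ = (1+√5)/2 ≈ 1.618.
    This means |e_{n+1}| ≈ C|e_n|^1.618.

(b) With |e_n| = 10^(-2) and C = 3.45:
    |e_{n+1}| ≈ 3.45 × (10^(-2))^1.618 = 3.45 × 10^(-3.24)

(a) ≈ 1.618 (golden ratio); (b) |e_{n+1}| ≈ 2.003e-03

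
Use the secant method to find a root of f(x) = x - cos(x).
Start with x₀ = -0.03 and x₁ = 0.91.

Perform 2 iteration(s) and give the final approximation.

f(x) = x - cos(x)
x₀ = -0.03, x₁ = 0.91

Secant formula: x_{n+1} = x_n - f(x_n)(x_n - x_{n-1})/(f(x_n) - f(x_{n-1}))

Iteration 1:
  f(-0.030000) = -1.029550
  f(0.910000) = 0.296254
  x_2 = 0.910000 - 0.296254×(0.910000 - (-0.030000))/(0.296254 - (-1.029550))
       = 0.699955
Iteration 2:
  f(0.910000) = 0.296254
  f(0.699955) = -0.064917
  x_3 = 0.699955 - (-0.064917)×(0.699955 - 0.910000)/(-0.064917 - 0.296254)
       = 0.737708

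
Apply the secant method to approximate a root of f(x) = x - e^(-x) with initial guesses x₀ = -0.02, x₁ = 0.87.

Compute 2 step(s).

f(x) = x - e^(-x)
x₀ = -0.02, x₁ = 0.87

Secant formula: x_{n+1} = x_n - f(x_n)(x_n - x_{n-1})/(f(x_n) - f(x_{n-1}))

Iteration 1:
  f(-0.020000) = -1.040201
  f(0.870000) = 0.451048
  x_2 = 0.870000 - 0.451048×(0.870000 - (-0.020000))/(0.451048 - (-1.040201))
       = 0.600808
Iteration 2:
  f(0.870000) = 0.451048
  f(0.600808) = 0.052439
  x_3 = 0.600808 - 0.052439×(0.600808 - 0.870000)/(0.052439 - 0.451048)
       = 0.565394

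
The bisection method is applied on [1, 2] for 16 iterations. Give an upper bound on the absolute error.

Bisection error bound: |error| ≤ (b-a)/2^n
|error| ≤ (2 - 1)/2^16 = 1/2^16
|error| ≤ 0.0000152588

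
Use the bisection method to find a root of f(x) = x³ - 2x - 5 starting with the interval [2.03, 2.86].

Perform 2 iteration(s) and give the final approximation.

f(x) = x³ - 2x - 5
Initial interval: [2.03, 2.86]

Iteration 1:
  c_1 = (2.030000 + 2.860000)/2 = 2.445000
  f(c_1) = f(2.445000) = 4.726271
  f(a) × f(c) < 0, new interval: [2.030000, 2.445000]
Iteration 2:
  c_2 = (2.030000 + 2.445000)/2 = 2.237500
  f(c_2) = f(2.237500) = 1.726834
  f(a) × f(c) < 0, new interval: [2.030000, 2.237500]

After 2 iteration(s), the approximation is c_2 = 2.237500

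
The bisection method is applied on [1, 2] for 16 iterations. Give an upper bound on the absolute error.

Bisection error bound: |error| ≤ (b-a)/2^n
|error| ≤ (2 - 1)/2^16 = 1/2^16
|error| ≤ 0.0000152588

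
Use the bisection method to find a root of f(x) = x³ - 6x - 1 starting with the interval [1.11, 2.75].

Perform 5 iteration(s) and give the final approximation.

f(x) = x³ - 6x - 1
Initial interval: [1.11, 2.75]

Iteration 1:
  c_1 = (1.110000 + 2.750000)/2 = 1.930000
  f(c_1) = f(1.930000) = -5.390943
  f(a) × f(c) ≥ 0, new interval: [1.930000, 2.750000]
Iteration 2:
  c_2 = (1.930000 + 2.750000)/2 = 2.340000
  f(c_2) = f(2.340000) = -2.227096
  f(a) × f(c) ≥ 0, new interval: [2.340000, 2.750000]
Iteration 3:
  c_3 = (2.340000 + 2.750000)/2 = 2.545000
  f(c_3) = f(2.545000) = 0.214029
  f(a) × f(c) < 0, new interval: [2.340000, 2.545000]
Iteration 4:
  c_4 = (2.340000 + 2.545000)/2 = 2.442500
  f(c_4) = f(2.442500) = -1.083518
  f(a) × f(c) ≥ 0, new interval: [2.442500, 2.545000]
Iteration 5:
  c_5 = (2.442500 + 2.545000)/2 = 2.493750
  f(c_5) = f(2.493750) = -0.454395
  f(a) × f(c) ≥ 0, new interval: [2.493750, 2.545000]

After 5 iteration(s), the approximation is c_5 = 2.493750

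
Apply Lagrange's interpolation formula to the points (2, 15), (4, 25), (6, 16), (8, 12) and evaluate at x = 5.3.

Lagrange interpolation formula:
P(x) = Σ yᵢ × Lᵢ(x)
where Lᵢ(x) = Π_{j≠i} (x - xⱼ)/(xᵢ - xⱼ)

L_0(5.3) = (5.3 - 4)/(2 - 4) × (5.3 - 6)/(2 - 6) × (5.3 - 8)/(2 - 8) = -0.051188
L_1(5.3) = (5.3 - 2)/(4 - 2) × (5.3 - 6)/(4 - 6) × (5.3 - 8)/(4 - 8) = 0.389813
L_2(5.3) = (5.3 - 2)/(6 - 2) × (5.3 - 4)/(6 - 4) × (5.3 - 8)/(6 - 8) = 0.723937
L_3(5.3) = (5.3 - 2)/(8 - 2) × (5.3 - 4)/(8 - 4) × (5.3 - 6)/(8 - 6) = -0.062563

P(5.3) = 15×L_0(5.3) + 25×L_1(5.3) + 16×L_2(5.3) + 12×L_3(5.3)
P(5.3) = 19.809750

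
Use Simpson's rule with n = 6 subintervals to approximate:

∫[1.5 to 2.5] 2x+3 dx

f(x) = 2x+3
a = 1.5, b = 2.5, n = 6
h = (b - a)/n = 0.166667

Simpson's rule: (h/3)[f(x₀) + 4f(x₁) + 2f(x₂) + ... + f(xₙ)]

x_0 = 1.5000, f(x_0) = 6.000000, coefficient = 1
x_1 = 1.6667, f(x_1) = 6.333333, coefficient = 4
x_2 = 1.8333, f(x_2) = 6.666667, coefficient = 2
x_3 = 2.0000, f(x_3) = 7.000000, coefficient = 4
x_4 = 2.1667, f(x_4) = 7.333333, coefficient = 2
x_5 = 2.3333, f(x_5) = 7.666667, coefficient = 4
x_6 = 2.5000, f(x_6) = 8.000000, coefficient = 1

I ≈ (0.166667/3) × 126.000000 = 7.000000
Exact value: 7.000000
Error: 0.000000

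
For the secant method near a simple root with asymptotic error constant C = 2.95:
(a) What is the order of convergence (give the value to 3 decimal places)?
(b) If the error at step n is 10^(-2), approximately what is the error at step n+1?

(a) Secant method has superlinear convergence with order φ = (1+√5)/2 ≈ 1.618.
    This means |e_{n+1}| ≈ C|e_n|^1.618.

(b) With |e_n| = 10^(-2) and C = 2.95:
    |e_{n+1}| ≈ 2.95 × (10^(-2))^1.618 = 2.95 × 10^(-3.24)

(a) ≈ 1.618 (golden ratio); (b) |e_{n+1}| ≈ 1.713e-03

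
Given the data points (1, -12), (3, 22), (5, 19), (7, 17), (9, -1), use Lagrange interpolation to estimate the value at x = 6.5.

Lagrange interpolation formula:
P(x) = Σ yᵢ × Lᵢ(x)
where Lᵢ(x) = Π_{j≠i} (x - xⱼ)/(xᵢ - xⱼ)

L_0(6.5) = (6.5 - 3)/(1 - 3) × (6.5 - 5)/(1 - 5) × (6.5 - 7)/(1 - 7) × (6.5 - 9)/(1 - 9) = 0.017090
L_1(6.5) = (6.5 - 1)/(3 - 1) × (6.5 - 5)/(3 - 5) × (6.5 - 7)/(3 - 7) × (6.5 - 9)/(3 - 9) = -0.107422
L_2(6.5) = (6.5 - 1)/(5 - 1) × (6.5 - 3)/(5 - 3) × (6.5 - 7)/(5 - 7) × (6.5 - 9)/(5 - 9) = 0.375977
L_3(6.5) = (6.5 - 1)/(7 - 1) × (6.5 - 3)/(7 - 3) × (6.5 - 5)/(7 - 5) × (6.5 - 9)/(7 - 9) = 0.751953
L_4(6.5) = (6.5 - 1)/(9 - 1) × (6.5 - 3)/(9 - 3) × (6.5 - 5)/(9 - 5) × (6.5 - 7)/(9 - 7) = -0.037598

P(6.5) = (-12)×L_0(6.5) + 22×L_1(6.5) + 19×L_2(6.5) + 17×L_3(6.5) + (-1)×L_4(6.5)
P(6.5) = 17.395996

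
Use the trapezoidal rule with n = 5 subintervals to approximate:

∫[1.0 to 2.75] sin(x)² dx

f(x) = sin(x)²
a = 1.0, b = 2.75, n = 5
h = (b - a)/n = 0.350000

Trapezoidal rule: (h/2)[f(x₀) + 2f(x₁) + 2f(x₂) + ... + f(xₙ)]

x_0 = 1.0000, f(x_0) = 0.708073, coefficient = 1
x_1 = 1.3500, f(x_1) = 0.952036, coefficient = 2
x_2 = 1.7000, f(x_2) = 0.983399, coefficient = 2
x_3 = 2.0500, f(x_3) = 0.787412, coefficient = 2
x_4 = 2.4000, f(x_4) = 0.456251, coefficient = 2
x_5 = 2.7500, f(x_5) = 0.145665, coefficient = 1

I ≈ (0.350000/2) × 7.211934 = 1.262088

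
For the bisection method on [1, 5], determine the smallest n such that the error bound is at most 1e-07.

We need (b-a)/2^n ≤ 1e-07
(5 - 1)/2^n ≤ 1e-07
4/2^n ≤ 1e-07
2^n ≥ 40000000
n ≥ log₂(40000000) = 25.25
n ≥ 26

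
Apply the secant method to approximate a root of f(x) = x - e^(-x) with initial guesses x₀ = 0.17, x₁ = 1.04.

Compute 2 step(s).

f(x) = x - e^(-x)
x₀ = 0.17, x₁ = 1.04

Secant formula: x_{n+1} = x_n - f(x_n)(x_n - x_{n-1})/(f(x_n) - f(x_{n-1}))

Iteration 1:
  f(0.170000) = -0.673665
  f(1.040000) = 0.686545
  x_2 = 1.040000 - 0.686545×(1.040000 - 0.170000)/(0.686545 - (-0.673665))
       = 0.600881
Iteration 2:
  f(1.040000) = 0.686545
  f(0.600881) = 0.052552
  x_3 = 0.600881 - 0.052552×(0.600881 - 1.040000)/(0.052552 - 0.686545)
       = 0.564482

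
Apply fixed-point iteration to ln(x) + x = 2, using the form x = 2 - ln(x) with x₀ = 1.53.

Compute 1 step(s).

Equation: ln(x) + x = 2
Fixed-point form: x = 2 - ln(x)
x₀ = 1.53

x_1 = g(1.530000) = 1.574732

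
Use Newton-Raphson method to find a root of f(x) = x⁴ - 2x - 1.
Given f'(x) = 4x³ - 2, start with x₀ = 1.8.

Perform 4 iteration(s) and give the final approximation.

f(x) = x⁴ - 2x - 1
f'(x) = 4x³ - 2
x₀ = 1.8

Newton-Raphson formula: x_{n+1} = x_n - f(x_n)/f'(x_n)

Iteration 1:
  f(1.800000) = 5.897600
  f'(1.800000) = 21.328000
  x_1 = 1.800000 - 5.897600/21.328000 = 1.523481
Iteration 2:
  f(1.523481) = 1.340051
  f'(1.523481) = 12.143960
  x_2 = 1.523481 - 1.340051/12.143960 = 1.413134
Iteration 3:
  f(1.413134) = 0.161530
  f'(1.413134) = 9.287812
  x_3 = 1.413134 - 0.161530/9.287812 = 1.395742
Iteration 4:
  f(1.395742) = 0.003594
  f'(1.395742) = 8.876160
  x_4 = 1.395742 - 0.003594/8.876160 = 1.395337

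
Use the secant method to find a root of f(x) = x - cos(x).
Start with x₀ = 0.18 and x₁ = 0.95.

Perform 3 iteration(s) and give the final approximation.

f(x) = x - cos(x)
x₀ = 0.18, x₁ = 0.95

Secant formula: x_{n+1} = x_n - f(x_n)(x_n - x_{n-1})/(f(x_n) - f(x_{n-1}))

Iteration 1:
  f(0.180000) = -0.803844
  f(0.950000) = 0.368317
  x_2 = 0.950000 - 0.368317×(0.950000 - 0.180000)/(0.368317 - (-0.803844))
       = 0.708050
Iteration 2:
  f(0.950000) = 0.368317
  f(0.708050) = -0.051581
  x_3 = 0.708050 - (-0.051581)×(0.708050 - 0.950000)/(-0.051581 - 0.368317)
       = 0.737772
Iteration 3:
  f(0.708050) = -0.051581
  f(0.737772) = -0.002197
  x_4 = 0.737772 - (-0.002197)×(0.737772 - 0.708050)/(-0.002197 - (-0.051581))
       = 0.739094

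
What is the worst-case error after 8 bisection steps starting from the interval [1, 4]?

Bisection error bound: |error| ≤ (b-a)/2^n
|error| ≤ (4 - 1)/2^8 = 3/2^8
|error| ≤ 0.0117187500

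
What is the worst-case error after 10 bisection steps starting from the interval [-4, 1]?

Bisection error bound: |error| ≤ (b-a)/2^n
|error| ≤ (1 - (-4))/2^10 = 5/2^10
|error| ≤ 0.0048828125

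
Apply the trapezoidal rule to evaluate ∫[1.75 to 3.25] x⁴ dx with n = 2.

f(x) = x⁴
a = 1.75, b = 3.25, n = 2
h = (b - a)/n = 0.750000

Trapezoidal rule: (h/2)[f(x₀) + 2f(x₁) + 2f(x₂) + ... + f(xₙ)]

x_0 = 1.7500, f(x_0) = 9.378906, coefficient = 1
x_1 = 2.5000, f(x_1) = 39.062500, coefficient = 2
x_2 = 3.2500, f(x_2) = 111.566406, coefficient = 1

I ≈ (0.750000/2) × 199.070312 = 74.651367
Exact value: 69.235547
Error: 5.415820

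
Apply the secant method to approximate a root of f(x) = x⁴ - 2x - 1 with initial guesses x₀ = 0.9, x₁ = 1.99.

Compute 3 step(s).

f(x) = x⁴ - 2x - 1
x₀ = 0.9, x₁ = 1.99

Secant formula: x_{n+1} = x_n - f(x_n)(x_n - x_{n-1})/(f(x_n) - f(x_{n-1}))

Iteration 1:
  f(0.900000) = -2.143900
  f(1.990000) = 10.702392
  x_2 = 1.990000 - 10.702392×(1.990000 - 0.900000)/(10.702392 - (-2.143900))
       = 1.081909
Iteration 2:
  f(1.990000) = 10.702392
  f(1.081909) = -1.793686
  x_3 = 1.081909 - (-1.793686)×(1.081909 - 1.990000)/(-1.793686 - 10.702392)
       = 1.212256
Iteration 3:
  f(1.081909) = -1.793686
  f(1.212256) = -1.264892
  x_4 = 1.212256 - (-1.264892)×(1.212256 - 1.081909)/(-1.264892 - (-1.793686))
       = 1.524051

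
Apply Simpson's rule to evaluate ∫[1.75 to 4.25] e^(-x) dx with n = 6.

f(x) = e^(-x)
a = 1.75, b = 4.25, n = 6
h = (b - a)/n = 0.416667

Simpson's rule: (h/3)[f(x₀) + 4f(x₁) + 2f(x₂) + ... + f(xₙ)]

x_0 = 1.7500, f(x_0) = 0.173774, coefficient = 1
x_1 = 2.1667, f(x_1) = 0.114559, coefficient = 4
x_2 = 2.5833, f(x_2) = 0.075522, coefficient = 2
x_3 = 3.0000, f(x_3) = 0.049787, coefficient = 4
x_4 = 3.4167, f(x_4) = 0.032822, coefficient = 2
x_5 = 3.8333, f(x_5) = 0.021637, coefficient = 4
x_6 = 4.2500, f(x_6) = 0.014264, coefficient = 1

I ≈ (0.416667/3) × 1.148658 = 0.159536
Exact value: 0.159510
Error: 0.000026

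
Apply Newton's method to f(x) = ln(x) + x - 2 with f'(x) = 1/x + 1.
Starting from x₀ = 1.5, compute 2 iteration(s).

f(x) = ln(x) + x - 2
f'(x) = 1/x + 1
x₀ = 1.5

Newton-Raphson formula: x_{n+1} = x_n - f(x_n)/f'(x_n)

Iteration 1:
  f(1.500000) = -0.094535
  f'(1.500000) = 1.666667
  x_1 = 1.500000 - (-0.094535)/1.666667 = 1.556721
Iteration 2:
  f(1.556721) = -0.000697
  f'(1.556721) = 1.642376
  x_2 = 1.556721 - (-0.000697)/1.642376 = 1.557146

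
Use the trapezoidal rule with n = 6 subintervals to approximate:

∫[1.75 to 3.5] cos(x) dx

f(x) = cos(x)
a = 1.75, b = 3.5, n = 6
h = (b - a)/n = 0.291667

Trapezoidal rule: (h/2)[f(x₀) + 2f(x₁) + 2f(x₂) + ... + f(xₙ)]

x_0 = 1.7500, f(x_0) = -0.178246, coefficient = 1
x_1 = 2.0417, f(x_1) = -0.453662, coefficient = 2
x_2 = 2.3333, f(x_2) = -0.690758, coefficient = 2
x_3 = 2.6250, f(x_3) = -0.869507, coefficient = 2
x_4 = 2.9167, f(x_4) = -0.974811, coefficient = 2
x_5 = 3.2083, f(x_5) = -0.997774, coefficient = 2
x_6 = 3.5000, f(x_6) = -0.936457, coefficient = 1

I ≈ (0.291667/2) × -9.087726 = -1.325293
Exact value: -1.334769
Error: 0.009476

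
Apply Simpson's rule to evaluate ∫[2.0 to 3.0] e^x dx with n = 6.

f(x) = e^x
a = 2.0, b = 3.0, n = 6
h = (b - a)/n = 0.166667

Simpson's rule: (h/3)[f(x₀) + 4f(x₁) + 2f(x₂) + ... + f(xₙ)]

x_0 = 2.0000, f(x_0) = 7.389056, coefficient = 1
x_1 = 2.1667, f(x_1) = 8.729138, coefficient = 4
x_2 = 2.3333, f(x_2) = 10.312259, coefficient = 2
x_3 = 2.5000, f(x_3) = 12.182494, coefficient = 4
x_4 = 2.6667, f(x_4) = 14.391916, coefficient = 2
x_5 = 2.8333, f(x_5) = 17.002040, coefficient = 4
x_6 = 3.0000, f(x_6) = 20.085537, coefficient = 1

I ≈ (0.166667/3) × 228.537631 = 12.696535
Exact value: 12.696481
Error: 0.000054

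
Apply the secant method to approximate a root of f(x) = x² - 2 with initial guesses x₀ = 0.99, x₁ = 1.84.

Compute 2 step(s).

f(x) = x² - 2
x₀ = 0.99, x₁ = 1.84

Secant formula: x_{n+1} = x_n - f(x_n)(x_n - x_{n-1})/(f(x_n) - f(x_{n-1}))

Iteration 1:
  f(0.990000) = -1.019900
  f(1.840000) = 1.385600
  x_2 = 1.840000 - 1.385600×(1.840000 - 0.990000)/(1.385600 - (-1.019900))
       = 1.350389
Iteration 2:
  f(1.840000) = 1.385600
  f(1.350389) = -0.176450
  x_3 = 1.350389 - (-0.176450)×(1.350389 - 1.840000)/(-0.176450 - 1.385600)
       = 1.405696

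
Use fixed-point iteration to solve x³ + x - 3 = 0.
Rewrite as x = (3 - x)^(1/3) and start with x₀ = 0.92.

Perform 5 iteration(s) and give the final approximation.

Equation: x³ + x - 3 = 0
Fixed-point form: x = (3 - x)^(1/3)
x₀ = 0.92

x_1 = g(0.920000) = 1.276501
x_2 = g(1.276501) = 1.198957
x_3 = g(1.198957) = 1.216675
x_4 = g(1.216675) = 1.212672
x_5 = g(1.212672) = 1.213579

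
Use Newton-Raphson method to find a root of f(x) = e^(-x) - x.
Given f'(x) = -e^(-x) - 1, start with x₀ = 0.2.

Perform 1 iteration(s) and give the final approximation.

f(x) = e^(-x) - x
f'(x) = -e^(-x) - 1
x₀ = 0.2

Newton-Raphson formula: x_{n+1} = x_n - f(x_n)/f'(x_n)

Iteration 1:
  f(0.200000) = 0.618731
  f'(0.200000) = -1.818731
  x_1 = 0.200000 - 0.618731/(-1.818731) = 0.540199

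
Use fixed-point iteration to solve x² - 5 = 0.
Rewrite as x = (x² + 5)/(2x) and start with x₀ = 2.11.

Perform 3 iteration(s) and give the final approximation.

Equation: x² - 5 = 0
Fixed-point form: x = (x² + 5)/(2x)
x₀ = 2.11

x_1 = g(2.110000) = 2.239834
x_2 = g(2.239834) = 2.236071
x_3 = g(2.236071) = 2.236068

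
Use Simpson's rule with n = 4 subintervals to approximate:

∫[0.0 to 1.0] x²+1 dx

f(x) = x²+1
a = 0.0, b = 1.0, n = 4
h = (b - a)/n = 0.250000

Simpson's rule: (h/3)[f(x₀) + 4f(x₁) + 2f(x₂) + ... + f(xₙ)]

x_0 = 0.0000, f(x_0) = 1.000000, coefficient = 1
x_1 = 0.2500, f(x_1) = 1.062500, coefficient = 4
x_2 = 0.5000, f(x_2) = 1.250000, coefficient = 2
x_3 = 0.7500, f(x_3) = 1.562500, coefficient = 4
x_4 = 1.0000, f(x_4) = 2.000000, coefficient = 1

I ≈ (0.250000/3) × 16.000000 = 1.333333
Exact value: 1.333333
Error: 0.000000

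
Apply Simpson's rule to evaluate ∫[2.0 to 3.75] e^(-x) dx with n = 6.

f(x) = e^(-x)
a = 2.0, b = 3.75, n = 6
h = (b - a)/n = 0.291667

Simpson's rule: (h/3)[f(x₀) + 4f(x₁) + 2f(x₂) + ... + f(xₙ)]

x_0 = 2.0000, f(x_0) = 0.135335, coefficient = 1
x_1 = 2.2917, f(x_1) = 0.101098, coefficient = 4
x_2 = 2.5833, f(x_2) = 0.075522, coefficient = 2
x_3 = 2.8750, f(x_3) = 0.056416, coefficient = 4
x_4 = 3.1667, f(x_4) = 0.042144, coefficient = 2
x_5 = 3.4583, f(x_5) = 0.031482, coefficient = 4
x_6 = 3.7500, f(x_6) = 0.023518, coefficient = 1

I ≈ (0.291667/3) × 1.150169 = 0.111822
Exact value: 0.111818
Error: 0.000004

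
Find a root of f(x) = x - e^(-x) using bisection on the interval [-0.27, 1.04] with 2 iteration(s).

f(x) = x - e^(-x)
Initial interval: [-0.27, 1.04]

Iteration 1:
  c_1 = (-0.270000 + 1.040000)/2 = 0.385000
  f(c_1) = f(0.385000) = -0.295451
  f(a) × f(c) ≥ 0, new interval: [0.385000, 1.040000]
Iteration 2:
  c_2 = (0.385000 + 1.040000)/2 = 0.712500
  f(c_2) = f(0.712500) = 0.222083
  f(a) × f(c) < 0, new interval: [0.385000, 0.712500]

After 2 iteration(s), the approximation is c_2 = 0.712500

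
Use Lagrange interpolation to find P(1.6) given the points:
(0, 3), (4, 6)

Lagrange interpolation formula:
P(x) = Σ yᵢ × Lᵢ(x)
where Lᵢ(x) = Π_{j≠i} (x - xⱼ)/(xᵢ - xⱼ)

L_0(1.6) = (1.6 - 4)/(0 - 4) = 0.600000
L_1(1.6) = (1.6 - 0)/(4 - 0) = 0.400000

P(1.6) = 3×L_0(1.6) + 6×L_1(1.6)
P(1.6) = 4.200000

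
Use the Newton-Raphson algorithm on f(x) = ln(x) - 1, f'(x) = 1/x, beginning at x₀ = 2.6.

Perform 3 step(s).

f(x) = ln(x) - 1
f'(x) = 1/x
x₀ = 2.6

Newton-Raphson formula: x_{n+1} = x_n - f(x_n)/f'(x_n)

Iteration 1:
  f(2.600000) = -0.044489
  f'(2.600000) = 0.384615
  x_1 = 2.600000 - (-0.044489)/0.384615 = 2.715670
Iteration 2:
  f(2.715670) = -0.000961
  f'(2.715670) = 0.368233
  x_2 = 2.715670 - (-0.000961)/0.368233 = 2.718281
Iteration 3:
  f(2.718281) = 0.000000
  f'(2.718281) = 0.367880
  x_3 = 2.718281 - 0.000000/0.367880 = 2.718282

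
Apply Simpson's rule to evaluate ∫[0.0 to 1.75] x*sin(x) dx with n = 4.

f(x) = x*sin(x)
a = 0.0, b = 1.75, n = 4
h = (b - a)/n = 0.437500

Simpson's rule: (h/3)[f(x₀) + 4f(x₁) + 2f(x₂) + ... + f(xₙ)]

x_0 = 0.0000, f(x_0) = 0.000000, coefficient = 1
x_1 = 0.4375, f(x_1) = 0.185358, coefficient = 4
x_2 = 0.8750, f(x_2) = 0.671601, coefficient = 2
x_3 = 1.3125, f(x_3) = 1.268960, coefficient = 4
x_4 = 1.7500, f(x_4) = 1.721975, coefficient = 1

I ≈ (0.437500/3) × 8.882449 = 1.295357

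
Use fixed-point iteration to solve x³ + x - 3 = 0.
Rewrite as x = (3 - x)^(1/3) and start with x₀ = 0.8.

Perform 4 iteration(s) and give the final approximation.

Equation: x³ + x - 3 = 0
Fixed-point form: x = (3 - x)^(1/3)
x₀ = 0.8

x_1 = g(0.800000) = 1.300591
x_2 = g(1.300591) = 1.193345
x_3 = g(1.193345) = 1.217938
x_4 = g(1.217938) = 1.212386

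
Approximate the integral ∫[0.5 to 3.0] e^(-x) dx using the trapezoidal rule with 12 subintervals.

f(x) = e^(-x)
a = 0.5, b = 3.0, n = 12
h = (b - a)/n = 0.208333

Trapezoidal rule: (h/2)[f(x₀) + 2f(x₁) + 2f(x₂) + ... + f(xₙ)]

x_0 = 0.5000, f(x_0) = 0.606531, coefficient = 1
x_1 = 0.7083, f(x_1) = 0.492464, coefficient = 2
x_2 = 0.9167, f(x_2) = 0.399850, coefficient = 2
x_3 = 1.1250, f(x_3) = 0.324652, coefficient = 2
x_4 = 1.3333, f(x_4) = 0.263597, coefficient = 2
x_5 = 1.5417, f(x_5) = 0.214024, coefficient = 2
x_6 = 1.7500, f(x_6) = 0.173774, coefficient = 2
x_7 = 1.9583, f(x_7) = 0.141093, coefficient = 2
x_8 = 2.1667, f(x_8) = 0.114559, coefficient = 2
x_9 = 2.3750, f(x_9) = 0.093014, coefficient = 2
x_10 = 2.5833, f(x_10) = 0.075522, coefficient = 2
x_11 = 2.7917, f(x_11) = 0.061319, coefficient = 2
x_12 = 3.0000, f(x_12) = 0.049787, coefficient = 1

I ≈ (0.208333/2) × 5.364056 = 0.558756
Exact value: 0.556744
Error: 0.002012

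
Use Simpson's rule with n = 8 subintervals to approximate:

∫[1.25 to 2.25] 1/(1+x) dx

f(x) = 1/(1+x)
a = 1.25, b = 2.25, n = 8
h = (b - a)/n = 0.125000

Simpson's rule: (h/3)[f(x₀) + 4f(x₁) + 2f(x₂) + ... + f(xₙ)]

x_0 = 1.2500, f(x_0) = 0.444444, coefficient = 1
x_1 = 1.3750, f(x_1) = 0.421053, coefficient = 4
x_2 = 1.5000, f(x_2) = 0.400000, coefficient = 2
x_3 = 1.6250, f(x_3) = 0.380952, coefficient = 4
x_4 = 1.7500, f(x_4) = 0.363636, coefficient = 2
x_5 = 1.8750, f(x_5) = 0.347826, coefficient = 4
x_6 = 2.0000, f(x_6) = 0.333333, coefficient = 2
x_7 = 2.1250, f(x_7) = 0.320000, coefficient = 4
x_8 = 2.2500, f(x_8) = 0.307692, coefficient = 1

I ≈ (0.125000/3) × 8.825401 = 0.367725
Exact value: 0.367725
Error: 0.000000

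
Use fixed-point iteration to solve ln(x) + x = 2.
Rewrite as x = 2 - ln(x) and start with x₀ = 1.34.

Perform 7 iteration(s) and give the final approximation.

Equation: ln(x) + x = 2
Fixed-point form: x = 2 - ln(x)
x₀ = 1.34

x_1 = g(1.340000) = 1.707330
x_2 = g(1.707330) = 1.465069
x_3 = g(1.465069) = 1.618098
x_4 = g(1.618098) = 1.518749
x_5 = g(1.518749) = 1.582113
x_6 = g(1.582113) = 1.541239
x_7 = g(1.541239) = 1.567414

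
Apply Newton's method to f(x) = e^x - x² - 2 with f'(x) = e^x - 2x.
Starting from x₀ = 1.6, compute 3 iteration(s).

f(x) = e^x - x² - 2
f'(x) = e^x - 2x
x₀ = 1.6

Newton-Raphson formula: x_{n+1} = x_n - f(x_n)/f'(x_n)

Iteration 1:
  f(1.600000) = 0.393032
  f'(1.600000) = 1.753032
  x_1 = 1.600000 - 0.393032/1.753032 = 1.375799
Iteration 2:
  f(1.375799) = 0.065415
  f'(1.375799) = 1.206639
  x_2 = 1.375799 - 0.065415/1.206639 = 1.321586
Iteration 3:
  f(1.321586) = 0.002774
  f'(1.321586) = 1.106192
  x_3 = 1.321586 - 0.002774/1.106192 = 1.319079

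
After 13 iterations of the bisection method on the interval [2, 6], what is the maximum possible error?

Bisection error bound: |error| ≤ (b-a)/2^n
|error| ≤ (6 - 2)/2^13 = 4/2^13
|error| ≤ 0.0004882812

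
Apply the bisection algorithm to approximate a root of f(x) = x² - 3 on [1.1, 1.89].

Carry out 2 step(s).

f(x) = x² - 3
Initial interval: [1.1, 1.89]

Iteration 1:
  c_1 = (1.100000 + 1.890000)/2 = 1.495000
  f(c_1) = f(1.495000) = -0.764975
  f(a) × f(c) ≥ 0, new interval: [1.495000, 1.890000]
Iteration 2:
  c_2 = (1.495000 + 1.890000)/2 = 1.692500
  f(c_2) = f(1.692500) = -0.135444
  f(a) × f(c) ≥ 0, new interval: [1.692500, 1.890000]

After 2 iteration(s), the approximation is c_2 = 1.692500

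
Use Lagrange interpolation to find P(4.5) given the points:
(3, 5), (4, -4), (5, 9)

Lagrange interpolation formula:
P(x) = Σ yᵢ × Lᵢ(x)
where Lᵢ(x) = Π_{j≠i} (x - xⱼ)/(xᵢ - xⱼ)

L_0(4.5) = (4.5 - 4)/(3 - 4) × (4.5 - 5)/(3 - 5) = -0.125000
L_1(4.5) = (4.5 - 3)/(4 - 3) × (4.5 - 5)/(4 - 5) = 0.750000
L_2(4.5) = (4.5 - 3)/(5 - 3) × (4.5 - 4)/(5 - 4) = 0.375000

P(4.5) = 5×L_0(4.5) + (-4)×L_1(4.5) + 9×L_2(4.5)
P(4.5) = -0.250000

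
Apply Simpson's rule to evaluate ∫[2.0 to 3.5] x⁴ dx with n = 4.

f(x) = x⁴
a = 2.0, b = 3.5, n = 4
h = (b - a)/n = 0.375000

Simpson's rule: (h/3)[f(x₀) + 4f(x₁) + 2f(x₂) + ... + f(xₙ)]

x_0 = 2.0000, f(x_0) = 16.000000, coefficient = 1
x_1 = 2.3750, f(x_1) = 31.816650, coefficient = 4
x_2 = 2.7500, f(x_2) = 57.191406, coefficient = 2
x_3 = 3.1250, f(x_3) = 95.367432, coefficient = 4
x_4 = 3.5000, f(x_4) = 150.062500, coefficient = 1

I ≈ (0.375000/3) × 789.181641 = 98.647705
Exact value: 98.643750
Error: 0.003955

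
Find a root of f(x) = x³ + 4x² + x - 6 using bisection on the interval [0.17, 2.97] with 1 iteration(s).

f(x) = x³ + 4x² + x - 6
Initial interval: [0.17, 2.97]

Iteration 1:
  c_1 = (0.170000 + 2.970000)/2 = 1.570000
  f(c_1) = f(1.570000) = 9.299493
  f(a) × f(c) < 0, new interval: [0.170000, 1.570000]

After 1 iteration(s), the approximation is c_1 = 1.570000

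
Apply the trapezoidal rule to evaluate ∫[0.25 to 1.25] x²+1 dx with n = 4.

f(x) = x²+1
a = 0.25, b = 1.25, n = 4
h = (b - a)/n = 0.250000

Trapezoidal rule: (h/2)[f(x₀) + 2f(x₁) + 2f(x₂) + ... + f(xₙ)]

x_0 = 0.2500, f(x_0) = 1.062500, coefficient = 1
x_1 = 0.5000, f(x_1) = 1.250000, coefficient = 2
x_2 = 0.7500, f(x_2) = 1.562500, coefficient = 2
x_3 = 1.0000, f(x_3) = 2.000000, coefficient = 2
x_4 = 1.2500, f(x_4) = 2.562500, coefficient = 1

I ≈ (0.250000/2) × 13.250000 = 1.656250
Exact value: 1.645833
Error: 0.010417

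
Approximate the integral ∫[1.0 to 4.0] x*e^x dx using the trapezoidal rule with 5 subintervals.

f(x) = x*e^x
a = 1.0, b = 4.0, n = 5
h = (b - a)/n = 0.600000

Trapezoidal rule: (h/2)[f(x₀) + 2f(x₁) + 2f(x₂) + ... + f(xₙ)]

x_0 = 1.0000, f(x_0) = 2.718282, coefficient = 1
x_1 = 1.6000, f(x_1) = 7.924852, coefficient = 2
x_2 = 2.2000, f(x_2) = 19.855030, coefficient = 2
x_3 = 2.8000, f(x_3) = 46.045011, coefficient = 2
x_4 = 3.4000, f(x_4) = 101.877940, coefficient = 2
x_5 = 4.0000, f(x_5) = 218.392600, coefficient = 1

I ≈ (0.600000/2) × 572.516547 = 171.754964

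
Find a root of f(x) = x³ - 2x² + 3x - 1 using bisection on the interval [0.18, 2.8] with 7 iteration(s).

f(x) = x³ - 2x² + 3x - 1
Initial interval: [0.18, 2.8]

Iteration 1:
  c_1 = (0.180000 + 2.800000)/2 = 1.490000
  f(c_1) = f(1.490000) = 2.337749
  f(a) × f(c) < 0, new interval: [0.180000, 1.490000]
Iteration 2:
  c_2 = (0.180000 + 1.490000)/2 = 0.835000
  f(c_2) = f(0.835000) = 0.692733
  f(a) × f(c) < 0, new interval: [0.180000, 0.835000]
Iteration 3:
  c_3 = (0.180000 + 0.835000)/2 = 0.507500
  f(c_3) = f(0.507500) = 0.138097
  f(a) × f(c) < 0, new interval: [0.180000, 0.507500]
Iteration 4:
  c_4 = (0.180000 + 0.507500)/2 = 0.343750
  f(c_4) = f(0.343750) = -0.164459
  f(a) × f(c) ≥ 0, new interval: [0.343750, 0.507500]
Iteration 5:
  c_5 = (0.343750 + 0.507500)/2 = 0.425625
  f(c_5) = f(0.425625) = -0.008333
  f(a) × f(c) ≥ 0, new interval: [0.425625, 0.507500]
Iteration 6:
  c_6 = (0.425625 + 0.507500)/2 = 0.466562
  f(c_6) = f(0.466562) = 0.065888
  f(a) × f(c) < 0, new interval: [0.425625, 0.466562]
Iteration 7:
  c_7 = (0.425625 + 0.466562)/2 = 0.446094
  f(c_7) = f(0.446094) = 0.029054
  f(a) × f(c) < 0, new interval: [0.425625, 0.446094]

After 7 iteration(s), the approximation is c_7 = 0.446094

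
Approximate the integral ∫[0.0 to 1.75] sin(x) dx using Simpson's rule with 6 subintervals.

f(x) = sin(x)
a = 0.0, b = 1.75, n = 6
h = (b - a)/n = 0.291667

Simpson's rule: (h/3)[f(x₀) + 4f(x₁) + 2f(x₂) + ... + f(xₙ)]

x_0 = 0.0000, f(x_0) = 0.000000, coefficient = 1
x_1 = 0.2917, f(x_1) = 0.287549, coefficient = 4
x_2 = 0.5833, f(x_2) = 0.550809, coefficient = 2
x_3 = 0.8750, f(x_3) = 0.767544, coefficient = 4
x_4 = 1.1667, f(x_4) = 0.919445, coefficient = 2
x_5 = 1.4583, f(x_5) = 0.993683, coefficient = 4
x_6 = 1.7500, f(x_6) = 0.983986, coefficient = 1

I ≈ (0.291667/3) × 12.119595 = 1.178294
Exact value: 1.178246
Error: 0.000048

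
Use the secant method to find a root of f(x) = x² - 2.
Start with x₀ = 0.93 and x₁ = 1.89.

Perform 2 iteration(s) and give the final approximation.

f(x) = x² - 2
x₀ = 0.93, x₁ = 1.89

Secant formula: x_{n+1} = x_n - f(x_n)(x_n - x_{n-1})/(f(x_n) - f(x_{n-1}))

Iteration 1:
  f(0.930000) = -1.135100
  f(1.890000) = 1.572100
  x_2 = 1.890000 - 1.572100×(1.890000 - 0.930000)/(1.572100 - (-1.135100))
       = 1.332518
Iteration 2:
  f(1.890000) = 1.572100
  f(1.332518) = -0.224396
  x_3 = 1.332518 - (-0.224396)×(1.332518 - 1.890000)/(-0.224396 - 1.572100)
       = 1.402152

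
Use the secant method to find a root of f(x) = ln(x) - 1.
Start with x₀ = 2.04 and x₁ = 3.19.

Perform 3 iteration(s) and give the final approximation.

f(x) = ln(x) - 1
x₀ = 2.04, x₁ = 3.19

Secant formula: x_{n+1} = x_n - f(x_n)(x_n - x_{n-1})/(f(x_n) - f(x_{n-1}))

Iteration 1:
  f(2.040000) = -0.287050
  f(3.190000) = 0.160021
  x_2 = 3.190000 - 0.160021×(3.190000 - 2.040000)/(0.160021 - (-0.287050))
       = 2.778379
Iteration 2:
  f(3.190000) = 0.160021
  f(2.778379) = 0.021868
  x_3 = 2.778379 - 0.021868×(2.778379 - 3.190000)/(0.021868 - 0.160021)
       = 2.713225
Iteration 3:
  f(2.778379) = 0.021868
  f(2.713225) = -0.001862
  x_4 = 2.713225 - (-0.001862)×(2.713225 - 2.778379)/(-0.001862 - 0.021868)
       = 2.718338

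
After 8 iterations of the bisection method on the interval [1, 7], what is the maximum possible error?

Bisection error bound: |error| ≤ (b-a)/2^n
|error| ≤ (7 - 1)/2^8 = 6/2^8
|error| ≤ 0.0234375000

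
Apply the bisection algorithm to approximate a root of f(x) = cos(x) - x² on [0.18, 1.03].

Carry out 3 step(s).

f(x) = cos(x) - x²
Initial interval: [0.18, 1.03]

Iteration 1:
  c_1 = (0.180000 + 1.030000)/2 = 0.605000
  f(c_1) = f(0.605000) = 0.456477
  f(a) × f(c) ≥ 0, new interval: [0.605000, 1.030000]
Iteration 2:
  c_2 = (0.605000 + 1.030000)/2 = 0.817500
  f(c_2) = f(0.817500) = 0.015741
  f(a) × f(c) ≥ 0, new interval: [0.817500, 1.030000]
Iteration 3:
  c_3 = (0.817500 + 1.030000)/2 = 0.923750
  f(c_3) = f(0.923750) = -0.250482
  f(a) × f(c) < 0, new interval: [0.817500, 0.923750]

After 3 iteration(s), the approximation is c_3 = 0.923750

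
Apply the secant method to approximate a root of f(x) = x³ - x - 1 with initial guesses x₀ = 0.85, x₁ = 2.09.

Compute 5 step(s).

f(x) = x³ - x - 1
x₀ = 0.85, x₁ = 2.09

Secant formula: x_{n+1} = x_n - f(x_n)(x_n - x_{n-1})/(f(x_n) - f(x_{n-1}))

Iteration 1:
  f(0.850000) = -1.235875
  f(2.090000) = 6.039329
  x_2 = 2.090000 - 6.039329×(2.090000 - 0.850000)/(6.039329 - (-1.235875))
       = 1.060645
Iteration 2:
  f(2.090000) = 6.039329
  f(1.060645) = -0.867454
  x_3 = 1.060645 - (-0.867454)×(1.060645 - 2.090000)/(-0.867454 - 6.039329)
       = 1.189926
Iteration 3:
  f(1.060645) = -0.867454
  f(1.189926) = -0.505081
  x_4 = 1.189926 - (-0.505081)×(1.189926 - 1.060645)/(-0.505081 - (-0.867454))
       = 1.370120
Iteration 4:
  f(1.189926) = -0.505081
  f(1.370120) = 0.201910
  x_5 = 1.370120 - 0.201910×(1.370120 - 1.189926)/(0.201910 - (-0.505081))
       = 1.318659
Iteration 5:
  f(1.370120) = 0.201910
  f(1.318659) = -0.025696
  x_6 = 1.318659 - (-0.025696)×(1.318659 - 1.370120)/(-0.025696 - 0.201910)
       = 1.324468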